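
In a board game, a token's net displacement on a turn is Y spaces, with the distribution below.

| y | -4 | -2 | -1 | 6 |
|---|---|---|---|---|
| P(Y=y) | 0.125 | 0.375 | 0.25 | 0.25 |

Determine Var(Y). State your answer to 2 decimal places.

E[Y] = (-4)(0.125) + (-2)(0.375) + (-1)(0.25) + (6)(0.25) = 0
E[Y²] = (-4)²(0.125) + (-2)²(0.375) + (-1)²(0.25) + (6)²(0.25) = 12.75
Var(Y) = E[Y²] − (E[Y])² = 12.75 − (0)² = 12.75

12.75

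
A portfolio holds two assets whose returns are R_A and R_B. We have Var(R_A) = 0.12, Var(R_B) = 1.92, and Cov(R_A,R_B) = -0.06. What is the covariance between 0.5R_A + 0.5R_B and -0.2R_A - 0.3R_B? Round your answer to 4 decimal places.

Cov(0.5R_A + 0.5R_B, -0.2R_A - 0.3R_B) = (0.5)(-0.2)Var(R_A) + (0.5)(-0.3)Var(R_B) + [(0.5)(-0.3) + (0.5)(-0.2)]Cov(R_A,R_B)
= -0.1·0.12 + -0.15·1.92 + -0.25·-0.06 = -0.285

-0.2850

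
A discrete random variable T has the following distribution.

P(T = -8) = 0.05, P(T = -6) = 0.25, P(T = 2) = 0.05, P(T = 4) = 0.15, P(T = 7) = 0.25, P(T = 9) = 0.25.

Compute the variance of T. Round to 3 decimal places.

E[T] = (-8)(0.05) + (-6)(0.25) + (2)(0.05) + (4)(0.15) + (7)(0.25) + (9)(0.25) = 2.8
E[T²] = (-8)²(0.05) + (-6)²(0.25) + (2)²(0.05) + (4)²(0.15) + (7)²(0.25) + (9)²(0.25) = 47.3
Var(T) = E[T²] − (E[T])² = 47.3 − (2.8)² = 39.46

39.460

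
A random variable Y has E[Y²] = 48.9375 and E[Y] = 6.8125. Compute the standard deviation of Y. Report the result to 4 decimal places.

V(Y) = 48.9375 − (6.8125)² = 2.52734375
σ(Y) = √2.52734375 ≈ 1.5898

1.5898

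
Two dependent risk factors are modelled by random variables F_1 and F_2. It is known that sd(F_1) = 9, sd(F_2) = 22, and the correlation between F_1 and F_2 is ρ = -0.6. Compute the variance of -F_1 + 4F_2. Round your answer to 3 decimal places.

8775.400

V(F_1) = (9)² = 81;  V(F_2) = (22)² = 484
cov(F_1,F_2) = ρ·sd(F_1)·sd(F_2) = -0.6·9·22 = -118.8
V(-F_1 + 4F_2) = (-1)²·V(F_1) + (4)²·V(F_2) + 2·(-1)·(4)·cov(F_1,F_2)
= 1·81 + 16·484 + -8·-118.8 = 8775.4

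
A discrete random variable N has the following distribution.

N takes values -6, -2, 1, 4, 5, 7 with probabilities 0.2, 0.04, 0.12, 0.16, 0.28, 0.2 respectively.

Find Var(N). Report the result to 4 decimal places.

21.6416

E[N] = (-6)(0.2) + (-2)(0.04) + (1)(0.12) + (4)(0.16) + (5)(0.28) + (7)(0.2) = 2.28
E[N²] = (-6)²(0.2) + (-2)²(0.04) + (1)²(0.12) + (4)²(0.16) + (5)²(0.28) + (7)²(0.2) = 26.84
Var(N) = E[N²] − (E[N])² = 26.84 − (2.28)² = 21.6416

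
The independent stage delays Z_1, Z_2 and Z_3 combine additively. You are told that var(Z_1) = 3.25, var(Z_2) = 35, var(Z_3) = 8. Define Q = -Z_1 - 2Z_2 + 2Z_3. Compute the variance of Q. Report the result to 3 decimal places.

175.250

By independence, var(Q) = (-1)²var(Z_1) + (-2)²var(Z_2) + (2)²var(Z_3)
= (-1)²·3.25 + (-2)²·35 + (2)²·8 = 175.25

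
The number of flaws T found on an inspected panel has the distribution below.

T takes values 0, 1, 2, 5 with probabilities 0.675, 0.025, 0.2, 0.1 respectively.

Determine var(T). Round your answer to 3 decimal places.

2.469

E[T] = (0)(0.675) + (1)(0.025) + (2)(0.2) + (5)(0.1) = 0.925
E[T²] = (0)²(0.675) + (1)²(0.025) + (2)²(0.2) + (5)²(0.1) = 3.325
var(T) = E[T²] − (E[T])² = 3.325 − (0.925)² = 2.469375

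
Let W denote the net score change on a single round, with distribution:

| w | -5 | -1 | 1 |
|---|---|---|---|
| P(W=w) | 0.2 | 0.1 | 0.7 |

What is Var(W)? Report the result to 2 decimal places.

5.64

E[W] = (-5)(0.2) + (-1)(0.1) + (1)(0.7) = -0.4
E[W²] = (-5)²(0.2) + (-1)²(0.1) + (1)²(0.7) = 5.8
Var(W) = E[W²] − (E[W])² = 5.8 − (-0.4)² = 5.64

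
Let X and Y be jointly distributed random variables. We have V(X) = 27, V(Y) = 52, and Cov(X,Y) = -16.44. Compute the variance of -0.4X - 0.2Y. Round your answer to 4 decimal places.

3.7696

V(-0.4X - 0.2Y) = (-0.4)²·V(X) + (-0.2)²·V(Y) + 2·(-0.4)·(-0.2)·Cov(X,Y)
= 0.16·27 + 0.04·52 + 0.16·-16.44 = 3.7696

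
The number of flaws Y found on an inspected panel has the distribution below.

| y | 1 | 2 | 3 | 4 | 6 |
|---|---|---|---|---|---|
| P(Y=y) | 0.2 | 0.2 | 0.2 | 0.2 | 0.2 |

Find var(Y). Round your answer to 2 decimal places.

2.96

E[Y] = (1)(0.2) + (2)(0.2) + (3)(0.2) + (4)(0.2) + (6)(0.2) = 3.2
E[Y²] = (1)²(0.2) + (2)²(0.2) + (3)²(0.2) + (4)²(0.2) + (6)²(0.2) = 13.2
var(Y) = E[Y²] − (E[Y])² = 13.2 − (3.2)² = 2.96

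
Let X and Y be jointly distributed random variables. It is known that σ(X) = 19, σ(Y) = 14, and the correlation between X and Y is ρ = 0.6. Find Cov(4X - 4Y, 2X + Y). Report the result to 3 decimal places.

1465.600

Var(X) = (19)² = 361;  Var(Y) = (14)² = 196
Cov(X,Y) = ρ·σ(X)·σ(Y) = 0.6·19·14 = 159.6
Cov(4X - 4Y, 2X + Y) = (4)(2)Var(X) + (-4)(1)Var(Y) + [(4)(1) + (-4)(2)]Cov(X,Y)
= 8·361 + -4·196 + -4·159.6 = 1465.6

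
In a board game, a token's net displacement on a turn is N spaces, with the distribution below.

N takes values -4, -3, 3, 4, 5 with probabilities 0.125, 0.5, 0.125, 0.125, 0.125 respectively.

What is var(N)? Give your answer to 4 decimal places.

12.5000

E[N] = (-4)(0.125) + (-3)(0.5) + (3)(0.125) + (4)(0.125) + (5)(0.125) = -0.5
E[N²] = (-4)²(0.125) + (-3)²(0.5) + (3)²(0.125) + (4)²(0.125) + (5)²(0.125) = 12.75
var(N) = E[N²] − (E[N])² = 12.75 − (-0.5)² = 12.5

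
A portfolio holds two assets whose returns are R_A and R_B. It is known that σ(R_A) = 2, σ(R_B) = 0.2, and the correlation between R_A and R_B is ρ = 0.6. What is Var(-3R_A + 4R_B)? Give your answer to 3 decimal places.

30.880

Var(R_A) = (2)² = 4;  Var(R_B) = (0.2)² = 0.04
Cov(R_A,R_B) = ρ·σ(R_A)·σ(R_B) = 0.6·2·0.2 = 0.24
Var(-3R_A + 4R_B) = (-3)²·Var(R_A) + (4)²·Var(R_B) + 2·(-3)·(4)·Cov(R_A,R_B)
= 9·4 + 16·0.04 + -24·0.24 = 30.88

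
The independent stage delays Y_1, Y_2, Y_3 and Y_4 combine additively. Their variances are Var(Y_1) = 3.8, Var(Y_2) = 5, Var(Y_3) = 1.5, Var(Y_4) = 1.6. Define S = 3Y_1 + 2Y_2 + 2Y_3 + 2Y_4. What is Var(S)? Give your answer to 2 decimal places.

66.60

By independence, Var(S) = (3)²Var(Y_1) + (2)²Var(Y_2) + (2)²Var(Y_3) + (2)²Var(Y_4)
= (3)²·3.8 + (2)²·5 + (2)²·1.5 + (2)²·1.6 = 66.6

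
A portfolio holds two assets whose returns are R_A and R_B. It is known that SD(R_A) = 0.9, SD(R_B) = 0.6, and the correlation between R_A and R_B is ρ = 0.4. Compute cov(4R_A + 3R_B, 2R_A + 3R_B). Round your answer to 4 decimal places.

13.6080

Var(R_A) = (0.9)² = 0.81;  Var(R_B) = (0.6)² = 0.36
cov(R_A,R_B) = ρ·SD(R_A)·SD(R_B) = 0.4·0.9·0.6 = 0.216
cov(4R_A + 3R_B, 2R_A + 3R_B) = (4)(2)Var(R_A) + (3)(3)Var(R_B) + [(4)(3) + (3)(2)]cov(R_A,R_B)
= 8·0.81 + 9·0.36 + 18·0.216 = 13.608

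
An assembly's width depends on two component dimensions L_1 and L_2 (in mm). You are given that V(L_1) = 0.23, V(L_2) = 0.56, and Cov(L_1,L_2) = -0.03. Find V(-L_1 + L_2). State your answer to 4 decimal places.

V(-L_1 + L_2) = (-1)²·V(L_1) + (1)²·V(L_2) + 2·(-1)·(1)·Cov(L_1,L_2)
= 1·0.23 + 1·0.56 + -2·-0.03 = 0.85

0.8500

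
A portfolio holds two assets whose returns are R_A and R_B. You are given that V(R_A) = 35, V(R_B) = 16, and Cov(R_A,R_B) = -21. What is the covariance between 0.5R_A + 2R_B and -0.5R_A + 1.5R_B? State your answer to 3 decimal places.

44.500

Cov(0.5R_A + 2R_B, -0.5R_A + 1.5R_B) = (0.5)(-0.5)V(R_A) + (2)(1.5)V(R_B) + [(0.5)(1.5) + (2)(-0.5)]Cov(R_A,R_B)
= -0.25·35 + 3·16 + -0.25·-21 = 44.5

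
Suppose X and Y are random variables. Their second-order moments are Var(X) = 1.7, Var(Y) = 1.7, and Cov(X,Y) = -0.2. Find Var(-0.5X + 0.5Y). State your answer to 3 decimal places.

Var(-0.5X + 0.5Y) = (-0.5)²·Var(X) + (0.5)²·Var(Y) + 2·(-0.5)·(0.5)·Cov(X,Y)
= 0.25·1.7 + 0.25·1.7 + -0.5·-0.2 = 0.95

0.950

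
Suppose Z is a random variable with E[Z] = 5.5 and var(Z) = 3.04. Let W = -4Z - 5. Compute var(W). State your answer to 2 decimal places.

var(-4Z - 5) = (-4)²·var(Z) = 16·3.04 = 48.64

48.64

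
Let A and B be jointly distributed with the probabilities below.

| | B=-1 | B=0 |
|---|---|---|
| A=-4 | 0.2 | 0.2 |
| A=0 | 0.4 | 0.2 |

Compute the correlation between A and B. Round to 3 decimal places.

-0.167

E[A] = -1.6,  E[B] = -0.6
E[AB] = 0.8
cov(A,B) = E[AB] − E[A]E[B] = 0.8 − (-1.6)(-0.6) = -0.16
var(A) = 3.84,  var(B) = 0.24
ρ = -0.16 / √(3.84·0.24) ≈ -0.167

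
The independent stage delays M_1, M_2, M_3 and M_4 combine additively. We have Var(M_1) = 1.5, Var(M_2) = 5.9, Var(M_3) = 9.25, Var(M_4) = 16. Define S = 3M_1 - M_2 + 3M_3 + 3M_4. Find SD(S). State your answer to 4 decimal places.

By independence, Var(S) = (3)²Var(M_1) + (-1)²Var(M_2) + (3)²Var(M_3) + (3)²Var(M_4)
= (3)²·1.5 + (-1)²·5.9 + (3)²·9.25 + (3)²·16 = 246.65
SD(S) = √246.65 ≈ 15.7051

15.7051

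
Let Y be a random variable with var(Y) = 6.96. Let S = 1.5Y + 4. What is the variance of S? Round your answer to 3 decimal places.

var(1.5Y + 4) = (1.5)²·var(Y) = 2.25·6.96 = 15.66

15.660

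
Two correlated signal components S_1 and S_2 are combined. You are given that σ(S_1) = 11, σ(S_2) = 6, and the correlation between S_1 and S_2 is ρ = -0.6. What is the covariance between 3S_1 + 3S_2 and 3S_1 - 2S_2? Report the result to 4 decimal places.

Var(S_1) = (11)² = 121;  Var(S_2) = (6)² = 36
Cov(S_1,S_2) = ρ·σ(S_1)·σ(S_2) = -0.6·11·6 = -39.6
Cov(3S_1 + 3S_2, 3S_1 - 2S_2) = (3)(3)Var(S_1) + (3)(-2)Var(S_2) + [(3)(-2) + (3)(3)]Cov(S_1,S_2)
= 9·121 + -6·36 + 3·-39.6 = 754.2

754.2000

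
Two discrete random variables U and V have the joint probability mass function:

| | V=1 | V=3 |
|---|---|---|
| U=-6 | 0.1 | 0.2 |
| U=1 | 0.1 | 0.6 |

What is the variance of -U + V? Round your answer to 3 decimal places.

E[U] = -1.1,  E[V] = 2.6,  E[UV] = -2.3
Var(U) = 11.5 − (-1.1)² = 10.29;  Var(V) = 7.4 − (2.6)² = 0.64
Cov(U,V) = -2.3 − (-1.1)(2.6) = 0.56
Var(-U + V) = (-1)²·10.29 + (1)²·0.64 + 2·(-1)·(1)·0.56 = 9.81

9.810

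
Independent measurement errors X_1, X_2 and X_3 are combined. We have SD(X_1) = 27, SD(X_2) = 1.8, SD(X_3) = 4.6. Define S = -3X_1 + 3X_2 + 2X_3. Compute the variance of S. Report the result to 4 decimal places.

6674.8000

Var(X_1) = 729, Var(X_2) = 3.24, Var(X_3) = 21.16
By independence, Var(S) = (-3)²Var(X_1) + (3)²Var(X_2) + (2)²Var(X_3)
= (-3)²·729 + (3)²·3.24 + (2)²·21.16 = 6674.8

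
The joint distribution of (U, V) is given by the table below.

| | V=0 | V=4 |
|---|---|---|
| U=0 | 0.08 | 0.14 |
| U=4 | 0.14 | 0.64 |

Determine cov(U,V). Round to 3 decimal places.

0.506

E[U] = 3.12,  E[V] = 3.12
E[UV] = 10.24
cov(U,V) = E[UV] − E[U]E[V] = 10.24 − (3.12)(3.12) = 0.5056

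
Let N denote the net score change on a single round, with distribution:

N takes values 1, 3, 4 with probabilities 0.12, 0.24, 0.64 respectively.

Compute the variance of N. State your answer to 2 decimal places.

E[N] = (1)(0.12) + (3)(0.24) + (4)(0.64) = 3.4
E[N²] = (1)²(0.12) + (3)²(0.24) + (4)²(0.64) = 12.52
Var(N) = E[N²] − (E[N])² = 12.52 − (3.4)² = 0.96

0.96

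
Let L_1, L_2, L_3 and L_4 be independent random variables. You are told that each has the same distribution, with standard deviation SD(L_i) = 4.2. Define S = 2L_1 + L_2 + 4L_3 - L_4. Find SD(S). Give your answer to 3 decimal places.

Var(L_i) = (4.2)² = 17.64
By independence, Var(S) = (2)²Var(L_1) + (1)²Var(L_2) + (4)²Var(L_3) + (-1)²Var(L_4)
= (2)²·17.64 + (1)²·17.64 + (4)²·17.64 + (-1)²·17.64 = 388.08
SD(S) = √388.08 ≈ 19.700

19.700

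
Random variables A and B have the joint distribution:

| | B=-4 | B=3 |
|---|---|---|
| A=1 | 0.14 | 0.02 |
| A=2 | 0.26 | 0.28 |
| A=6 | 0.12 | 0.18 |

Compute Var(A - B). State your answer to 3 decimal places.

13.298

E[A] = 3.04,  E[B] = -0.64,  E[AB] = -0.54
Var(A) = 13.12 − (3.04)² = 3.8784;  Var(B) = 12.64 − (-0.64)² = 12.2304
Cov(A,B) = -0.54 − (3.04)(-0.64) = 1.4056
Var(A - B) = (1)²·3.8784 + (-1)²·12.2304 + 2·(1)·(-1)·1.4056 = 13.2976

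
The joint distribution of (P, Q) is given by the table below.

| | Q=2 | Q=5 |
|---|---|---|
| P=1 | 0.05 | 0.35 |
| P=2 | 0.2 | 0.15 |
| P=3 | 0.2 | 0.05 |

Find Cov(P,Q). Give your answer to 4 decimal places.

E[P] = 1.85,  E[Q] = 3.65
E[PQ] = 6.1
Cov(P,Q) = E[PQ] − E[P]E[Q] = 6.1 − (1.85)(3.65) = -0.6525

-0.6525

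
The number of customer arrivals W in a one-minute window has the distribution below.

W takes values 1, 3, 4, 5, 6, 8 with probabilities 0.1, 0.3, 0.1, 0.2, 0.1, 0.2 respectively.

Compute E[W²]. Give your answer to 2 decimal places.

E[W²] = (1)²(0.1) + (3)²(0.3) + (4)²(0.1) + (5)²(0.2) + (6)²(0.1) + (8)²(0.2) = 25.8

25.80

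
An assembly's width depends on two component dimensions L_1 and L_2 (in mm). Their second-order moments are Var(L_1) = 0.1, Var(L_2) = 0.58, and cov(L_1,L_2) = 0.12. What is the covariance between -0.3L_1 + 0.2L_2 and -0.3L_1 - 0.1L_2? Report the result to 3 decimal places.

cov(-0.3L_1 + 0.2L_2, -0.3L_1 - 0.1L_2) = (-0.3)(-0.3)Var(L_1) + (0.2)(-0.1)Var(L_2) + [(-0.3)(-0.1) + (0.2)(-0.3)]cov(L_1,L_2)
= 0.09·0.1 + -0.02·0.58 + -0.03·0.12 = -0.0062

-0.006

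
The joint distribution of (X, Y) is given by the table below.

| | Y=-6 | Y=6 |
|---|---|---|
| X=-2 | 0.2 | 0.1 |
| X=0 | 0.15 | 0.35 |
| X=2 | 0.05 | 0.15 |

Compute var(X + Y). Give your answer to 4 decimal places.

E[X] = -0.2,  E[Y] = 1.2,  E[XY] = 2.4
var(X) = 2 − (-0.2)² = 1.96;  var(Y) = 36 − (1.2)² = 34.56
Cov(X,Y) = 2.4 − (-0.2)(1.2) = 2.64
var(X + Y) = (1)²·1.96 + (1)²·34.56 + 2·(1)·(1)·2.64 = 41.8

41.8000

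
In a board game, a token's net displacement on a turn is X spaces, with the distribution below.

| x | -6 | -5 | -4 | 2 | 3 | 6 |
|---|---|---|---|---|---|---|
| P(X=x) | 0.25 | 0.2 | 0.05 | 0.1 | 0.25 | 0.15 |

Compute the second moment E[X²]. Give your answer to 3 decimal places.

22.850

E[X²] = (-6)²(0.25) + (-5)²(0.2) + (-4)²(0.05) + (2)²(0.1) + (3)²(0.25) + (6)²(0.15) = 22.85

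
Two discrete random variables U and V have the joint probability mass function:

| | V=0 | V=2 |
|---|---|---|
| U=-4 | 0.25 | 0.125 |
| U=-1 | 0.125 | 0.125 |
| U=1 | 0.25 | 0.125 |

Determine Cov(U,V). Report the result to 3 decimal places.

0.031

E[U] = -1.375,  E[V] = 0.75
E[UV] = -1
Cov(U,V) = E[UV] − E[U]E[V] = -1 − (-1.375)(0.75) = 0.03125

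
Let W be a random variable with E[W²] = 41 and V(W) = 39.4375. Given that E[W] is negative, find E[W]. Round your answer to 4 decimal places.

(E[W])² = E[W²] − V(W) = 41 − 39.4375 = 1.5625
E[W] = −√1.5625 = -1.25

-1.2500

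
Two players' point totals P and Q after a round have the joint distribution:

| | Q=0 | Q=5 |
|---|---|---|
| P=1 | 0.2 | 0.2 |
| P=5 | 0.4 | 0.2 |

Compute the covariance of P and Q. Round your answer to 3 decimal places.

E[P] = 3.4,  E[Q] = 2
E[PQ] = 6
Cov(P,Q) = E[PQ] − E[P]E[Q] = 6 − (3.4)(2) = -0.8

-0.800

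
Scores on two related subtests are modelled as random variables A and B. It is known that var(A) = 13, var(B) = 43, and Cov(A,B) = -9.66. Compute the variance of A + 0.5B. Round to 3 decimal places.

14.090

var(A + 0.5B) = (1)²·var(A) + (0.5)²·var(B) + 2·(1)·(0.5)·Cov(A,B)
= 1·13 + 0.25·43 + 1·-9.66 = 14.09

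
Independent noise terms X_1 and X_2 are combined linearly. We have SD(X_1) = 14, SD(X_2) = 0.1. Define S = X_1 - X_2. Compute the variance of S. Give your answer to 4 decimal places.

196.0100

V(X_1) = 196, V(X_2) = 0.01
By independence, V(S) = (1)²V(X_1) + (-1)²V(X_2)
= (1)²·196 + (-1)²·0.01 = 196.01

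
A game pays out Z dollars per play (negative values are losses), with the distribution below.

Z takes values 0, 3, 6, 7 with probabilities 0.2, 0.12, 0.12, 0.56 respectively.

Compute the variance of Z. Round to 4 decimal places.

E[Z] = (0)(0.2) + (3)(0.12) + (6)(0.12) + (7)(0.56) = 5
E[Z²] = (0)²(0.2) + (3)²(0.12) + (6)²(0.12) + (7)²(0.56) = 32.84
Var(Z) = E[Z²] − (E[Z])² = 32.84 − (5)² = 7.84

7.8400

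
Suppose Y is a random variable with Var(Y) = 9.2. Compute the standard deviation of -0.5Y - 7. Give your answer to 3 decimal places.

1.517

Var(-0.5Y - 7) = (-0.5)²·9.2 = 2.3
σ(-0.5Y - 7) = √2.3 ≈ 1.517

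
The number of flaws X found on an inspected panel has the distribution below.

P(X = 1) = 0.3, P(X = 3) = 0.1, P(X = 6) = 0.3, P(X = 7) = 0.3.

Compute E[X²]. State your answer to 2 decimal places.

26.70

E[X²] = (1)²(0.3) + (3)²(0.1) + (6)²(0.3) + (7)²(0.3) = 26.7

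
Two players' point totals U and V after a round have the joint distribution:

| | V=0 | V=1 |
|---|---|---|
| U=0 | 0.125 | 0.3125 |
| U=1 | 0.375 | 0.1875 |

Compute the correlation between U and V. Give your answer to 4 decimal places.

E[U] = 0.5625,  E[V] = 0.5
E[UV] = 0.1875
Cov(U,V) = E[UV] − E[U]E[V] = 0.1875 − (0.5625)(0.5) = -0.09375
Var(U) = 0.24609375,  Var(V) = 0.25
ρ = -0.09375 / √(0.24609375·0.25) ≈ -0.3780

-0.3780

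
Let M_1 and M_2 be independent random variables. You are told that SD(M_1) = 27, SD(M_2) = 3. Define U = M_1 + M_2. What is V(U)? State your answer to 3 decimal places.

738.000

V(M_1) = 729, V(M_2) = 9
By independence, V(U) = (1)²V(M_1) + (1)²V(M_2)
= (1)²·729 + (1)²·9 = 738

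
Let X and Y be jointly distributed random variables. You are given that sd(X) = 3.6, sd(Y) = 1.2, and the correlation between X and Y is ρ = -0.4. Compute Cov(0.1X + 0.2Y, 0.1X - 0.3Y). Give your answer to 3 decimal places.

Var(X) = (3.6)² = 12.96;  Var(Y) = (1.2)² = 1.44
Cov(X,Y) = ρ·sd(X)·sd(Y) = -0.4·3.6·1.2 = -1.728
Cov(0.1X + 0.2Y, 0.1X - 0.3Y) = (0.1)(0.1)Var(X) + (0.2)(-0.3)Var(Y) + [(0.1)(-0.3) + (0.2)(0.1)]Cov(X,Y)
= 0.01·12.96 + -0.06·1.44 + -0.01·-1.728 = 0.06048

0.060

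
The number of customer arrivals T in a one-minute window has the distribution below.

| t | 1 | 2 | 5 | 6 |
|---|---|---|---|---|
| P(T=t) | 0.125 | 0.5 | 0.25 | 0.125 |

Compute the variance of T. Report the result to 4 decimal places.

E[T] = (1)(0.125) + (2)(0.5) + (5)(0.25) + (6)(0.125) = 3.125
E[T²] = (1)²(0.125) + (2)²(0.5) + (5)²(0.25) + (6)²(0.125) = 12.875
var(T) = E[T²] − (E[T])² = 12.875 − (3.125)² = 3.109375

3.1094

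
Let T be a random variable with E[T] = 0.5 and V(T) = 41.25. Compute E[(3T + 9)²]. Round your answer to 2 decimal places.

481.50

E[3T + 9] = 3·0.5 + 9 = 10.5
V(3T + 9) = (3)²·41.25 = 371.25
E[(3T + 9)²] = V((3T + 9)) + (E[(3T + 9)])² = 371.25 + (10.5)² = 481.5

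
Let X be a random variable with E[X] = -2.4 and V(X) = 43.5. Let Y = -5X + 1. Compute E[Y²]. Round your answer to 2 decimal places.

1256.50

E[-5X + 1] = -5·-2.4 + 1 = 13
V(-5X + 1) = (-5)²·43.5 = 1087.5
E[Y²] = V(Y) + (E[Y])² = 1087.5 + (13)² = 1256.5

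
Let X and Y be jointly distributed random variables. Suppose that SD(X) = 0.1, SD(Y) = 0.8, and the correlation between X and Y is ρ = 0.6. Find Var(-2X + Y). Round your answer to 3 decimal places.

0.488

Var(X) = (0.1)² = 0.01;  Var(Y) = (0.8)² = 0.64
Cov(X,Y) = ρ·SD(X)·SD(Y) = 0.6·0.1·0.8 = 0.048
Var(-2X + Y) = (-2)²·Var(X) + (1)²·Var(Y) + 2·(-2)·(1)·Cov(X,Y)
= 4·0.01 + 1·0.64 + -4·0.048 = 0.488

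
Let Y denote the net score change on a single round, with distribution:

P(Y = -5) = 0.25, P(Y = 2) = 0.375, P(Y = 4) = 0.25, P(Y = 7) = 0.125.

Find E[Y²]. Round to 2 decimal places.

17.88

E[Y²] = (-5)²(0.25) + (2)²(0.375) + (4)²(0.25) + (7)²(0.125) = 17.875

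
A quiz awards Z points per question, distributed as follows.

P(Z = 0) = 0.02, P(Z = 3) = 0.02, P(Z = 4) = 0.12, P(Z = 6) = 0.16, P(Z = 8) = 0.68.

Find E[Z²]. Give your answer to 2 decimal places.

51.38

E[Z²] = (0)²(0.02) + (3)²(0.02) + (4)²(0.12) + (6)²(0.16) + (8)²(0.68) = 51.38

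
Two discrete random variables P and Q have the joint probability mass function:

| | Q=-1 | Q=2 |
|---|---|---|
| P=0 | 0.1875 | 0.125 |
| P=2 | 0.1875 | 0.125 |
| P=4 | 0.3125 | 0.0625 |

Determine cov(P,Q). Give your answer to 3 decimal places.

E[P] = 2.125,  E[Q] = -0.0625
E[PQ] = -0.625
cov(P,Q) = E[PQ] − E[P]E[Q] = -0.625 − (2.125)(-0.0625) = -0.4921875

-0.492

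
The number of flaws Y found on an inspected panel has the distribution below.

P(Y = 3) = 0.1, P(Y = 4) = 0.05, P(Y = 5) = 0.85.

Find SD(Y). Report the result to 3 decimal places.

0.622

E[Y] = (3)(0.1) + (4)(0.05) + (5)(0.85) = 4.75
E[Y²] = (3)²(0.1) + (4)²(0.05) + (5)²(0.85) = 22.95
var(Y) = E[Y²] − (E[Y])² = 22.95 − (4.75)² = 0.3875
SD(Y) = √0.3875 ≈ 0.622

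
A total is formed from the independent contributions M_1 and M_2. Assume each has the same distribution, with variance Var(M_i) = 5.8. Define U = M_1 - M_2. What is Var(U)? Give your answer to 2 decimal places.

By independence, Var(U) = (1)²Var(M_1) + (-1)²Var(M_2)
= (1)²·5.8 + (-1)²·5.8 = 11.6

11.60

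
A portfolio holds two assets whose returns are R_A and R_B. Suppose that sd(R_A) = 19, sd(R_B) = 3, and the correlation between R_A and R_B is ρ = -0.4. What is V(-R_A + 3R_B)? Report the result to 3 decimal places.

V(R_A) = (19)² = 361;  V(R_B) = (3)² = 9
cov(R_A,R_B) = ρ·sd(R_A)·sd(R_B) = -0.4·19·3 = -22.8
V(-R_A + 3R_B) = (-1)²·V(R_A) + (3)²·V(R_B) + 2·(-1)·(3)·cov(R_A,R_B)
= 1·361 + 9·9 + -6·-22.8 = 578.8

578.800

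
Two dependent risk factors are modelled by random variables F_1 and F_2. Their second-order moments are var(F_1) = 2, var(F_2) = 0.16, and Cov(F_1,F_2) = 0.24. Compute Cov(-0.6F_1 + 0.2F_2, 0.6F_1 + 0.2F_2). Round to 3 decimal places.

Cov(-0.6F_1 + 0.2F_2, 0.6F_1 + 0.2F_2) = (-0.6)(0.6)var(F_1) + (0.2)(0.2)var(F_2) + [(-0.6)(0.2) + (0.2)(0.6)]Cov(F_1,F_2)
= -0.36·2 + 0.04·0.16 + 0·0.24 = -0.7136

-0.714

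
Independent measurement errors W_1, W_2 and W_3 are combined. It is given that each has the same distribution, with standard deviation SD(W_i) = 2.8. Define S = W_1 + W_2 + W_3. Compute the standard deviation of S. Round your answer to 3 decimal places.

4.850

Var(W_i) = (2.8)² = 7.84
By independence, Var(S) = (1)²Var(W_1) + (1)²Var(W_2) + (1)²Var(W_3)
= (1)²·7.84 + (1)²·7.84 + (1)²·7.84 = 23.52
SD(S) = √23.52 ≈ 4.850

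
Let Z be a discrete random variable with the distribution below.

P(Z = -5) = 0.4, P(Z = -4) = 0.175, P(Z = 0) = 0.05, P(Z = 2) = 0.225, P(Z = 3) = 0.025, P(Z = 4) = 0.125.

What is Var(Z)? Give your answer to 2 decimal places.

13.12

E[Z] = (-5)(0.4) + (-4)(0.175) + (0)(0.05) + (2)(0.225) + (3)(0.025) + (4)(0.125) = -1.675
E[Z²] = (-5)²(0.4) + (-4)²(0.175) + (0)²(0.05) + (2)²(0.225) + (3)²(0.025) + (4)²(0.125) = 15.925
Var(Z) = E[Z²] − (E[Z])² = 15.925 − (-1.675)² = 13.119375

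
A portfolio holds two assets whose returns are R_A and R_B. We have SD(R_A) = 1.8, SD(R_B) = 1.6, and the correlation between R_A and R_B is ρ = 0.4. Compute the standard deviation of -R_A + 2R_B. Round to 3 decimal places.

2.979

V(R_A) = (1.8)² = 3.24;  V(R_B) = (1.6)² = 2.56
Cov(R_A,R_B) = ρ·SD(R_A)·SD(R_B) = 0.4·1.8·1.6 = 1.152
V(-R_A + 2R_B) = (-1)²·V(R_A) + (2)²·V(R_B) + 2·(-1)·(2)·Cov(R_A,R_B)
= 1·3.24 + 4·2.56 + -4·1.152 = 8.872
SD(-R_A + 2R_B) = √8.872 ≈ 2.979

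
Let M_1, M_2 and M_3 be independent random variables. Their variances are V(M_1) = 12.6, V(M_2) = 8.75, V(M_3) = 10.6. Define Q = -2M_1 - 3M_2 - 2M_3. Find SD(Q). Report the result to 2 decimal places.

By independence, V(Q) = (-2)²V(M_1) + (-3)²V(M_2) + (-2)²V(M_3)
= (-2)²·12.6 + (-3)²·8.75 + (-2)²·10.6 = 171.55
SD(Q) = √171.55 ≈ 13.10

13.10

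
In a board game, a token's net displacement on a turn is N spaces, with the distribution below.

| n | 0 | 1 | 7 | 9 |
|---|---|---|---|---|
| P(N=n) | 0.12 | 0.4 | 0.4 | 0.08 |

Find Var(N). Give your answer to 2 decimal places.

11.11

E[N] = (0)(0.12) + (1)(0.4) + (7)(0.4) + (9)(0.08) = 3.92
E[N²] = (0)²(0.12) + (1)²(0.4) + (7)²(0.4) + (9)²(0.08) = 26.48
Var(N) = E[N²] − (E[N])² = 26.48 − (3.92)² = 11.1136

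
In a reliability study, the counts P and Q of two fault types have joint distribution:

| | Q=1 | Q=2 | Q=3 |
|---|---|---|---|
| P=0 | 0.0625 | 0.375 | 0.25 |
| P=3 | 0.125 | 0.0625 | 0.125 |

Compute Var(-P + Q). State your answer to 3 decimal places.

E[P] = 0.9375,  E[Q] = 2.1875,  E[PQ] = 1.875
Var(P) = 2.8125 − (0.9375)² = 1.93359375;  Var(Q) = 5.3125 − (2.1875)² = 0.52734375
Cov(P,Q) = 1.875 − (0.9375)(2.1875) = -0.17578125
Var(-P + Q) = (-1)²·1.93359375 + (1)²·0.52734375 + 2·(-1)·(1)·-0.17578125 = 2.8125

2.813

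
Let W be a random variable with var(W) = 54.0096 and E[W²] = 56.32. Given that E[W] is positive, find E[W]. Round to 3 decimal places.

1.520

(E[W])² = E[W²] − var(W) = 56.32 − 54.0096 = 2.3104
E[W] = √2.3104 = 1.52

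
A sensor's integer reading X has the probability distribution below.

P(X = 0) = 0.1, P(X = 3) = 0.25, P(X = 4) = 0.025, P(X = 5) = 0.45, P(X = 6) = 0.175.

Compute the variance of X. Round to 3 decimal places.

E[X] = (0)(0.1) + (3)(0.25) + (4)(0.025) + (5)(0.45) + (6)(0.175) = 4.15
E[X²] = (0)²(0.1) + (3)²(0.25) + (4)²(0.025) + (5)²(0.45) + (6)²(0.175) = 20.2
var(X) = E[X²] − (E[X])² = 20.2 − (4.15)² = 2.9775

2.978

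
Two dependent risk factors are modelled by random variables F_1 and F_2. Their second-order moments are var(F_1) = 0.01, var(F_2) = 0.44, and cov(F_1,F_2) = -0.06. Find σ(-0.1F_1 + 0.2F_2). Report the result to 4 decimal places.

0.1418

var(-0.1F_1 + 0.2F_2) = (-0.1)²·var(F_1) + (0.2)²·var(F_2) + 2·(-0.1)·(0.2)·cov(F_1,F_2)
= 0.01·0.01 + 0.04·0.44 + -0.04·-0.06 = 0.0201
σ(-0.1F_1 + 0.2F_2) = √0.0201 ≈ 0.1418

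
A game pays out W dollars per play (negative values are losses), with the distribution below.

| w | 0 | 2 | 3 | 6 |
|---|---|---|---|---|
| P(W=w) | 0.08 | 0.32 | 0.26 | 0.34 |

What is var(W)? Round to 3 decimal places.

E[W] = (0)(0.08) + (2)(0.32) + (3)(0.26) + (6)(0.34) = 3.46
E[W²] = (0)²(0.08) + (2)²(0.32) + (3)²(0.26) + (6)²(0.34) = 15.86
var(W) = E[W²] − (E[W])² = 15.86 − (3.46)² = 3.8884

3.888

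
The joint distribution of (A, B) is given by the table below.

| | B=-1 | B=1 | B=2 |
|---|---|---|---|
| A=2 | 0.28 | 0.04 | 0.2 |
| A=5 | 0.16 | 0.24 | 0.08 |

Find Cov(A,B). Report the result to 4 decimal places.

0.1440

E[A] = 3.44,  E[B] = 0.4
E[AB] = 1.52
Cov(A,B) = E[AB] − E[A]E[B] = 1.52 − (3.44)(0.4) = 0.144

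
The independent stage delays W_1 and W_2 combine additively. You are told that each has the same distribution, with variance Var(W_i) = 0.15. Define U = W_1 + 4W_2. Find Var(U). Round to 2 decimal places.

2.55

By independence, Var(U) = (1)²Var(W_1) + (4)²Var(W_2)
= (1)²·0.15 + (4)²·0.15 = 2.55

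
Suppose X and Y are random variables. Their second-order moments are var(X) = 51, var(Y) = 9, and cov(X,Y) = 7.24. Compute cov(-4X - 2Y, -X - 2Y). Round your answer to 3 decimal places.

312.400

cov(-4X - 2Y, -X - 2Y) = (-4)(-1)var(X) + (-2)(-2)var(Y) + [(-4)(-2) + (-2)(-1)]cov(X,Y)
= 4·51 + 4·9 + 10·7.24 = 312.4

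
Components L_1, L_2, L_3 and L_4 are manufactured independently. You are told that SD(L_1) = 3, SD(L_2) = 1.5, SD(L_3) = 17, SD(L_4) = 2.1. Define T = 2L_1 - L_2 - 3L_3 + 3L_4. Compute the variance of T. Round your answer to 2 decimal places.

2678.94

Var(L_1) = 9, Var(L_2) = 2.25, Var(L_3) = 289, Var(L_4) = 4.41
By independence, Var(T) = (2)²Var(L_1) + (-1)²Var(L_2) + (-3)²Var(L_3) + (3)²Var(L_4)
= (2)²·9 + (-1)²·2.25 + (-3)²·289 + (3)²·4.41 = 2678.94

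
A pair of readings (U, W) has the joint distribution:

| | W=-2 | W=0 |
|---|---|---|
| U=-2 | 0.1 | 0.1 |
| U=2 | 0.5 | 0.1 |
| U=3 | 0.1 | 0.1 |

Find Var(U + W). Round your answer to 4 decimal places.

E[U] = 1.4,  E[W] = -1.4,  E[UW] = -2.2
Var(U) = 5 − (1.4)² = 3.04;  Var(W) = 2.8 − (-1.4)² = 0.84
cov(U,W) = -2.2 − (1.4)(-1.4) = -0.24
Var(U + W) = (1)²·3.04 + (1)²·0.84 + 2·(1)·(1)·-0.24 = 3.4

3.4000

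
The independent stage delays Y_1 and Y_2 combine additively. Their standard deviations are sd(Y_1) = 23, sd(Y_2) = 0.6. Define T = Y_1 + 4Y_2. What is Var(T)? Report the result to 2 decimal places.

Var(Y_1) = 529, Var(Y_2) = 0.36
By independence, Var(T) = (1)²Var(Y_1) + (4)²Var(Y_2)
= (1)²·529 + (4)²·0.36 = 534.76

534.76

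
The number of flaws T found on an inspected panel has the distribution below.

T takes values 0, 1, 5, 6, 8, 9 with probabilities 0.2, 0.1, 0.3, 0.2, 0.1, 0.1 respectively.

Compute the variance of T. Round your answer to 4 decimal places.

9.0500

E[T] = (0)(0.2) + (1)(0.1) + (5)(0.3) + (6)(0.2) + (8)(0.1) + (9)(0.1) = 4.5
E[T²] = (0)²(0.2) + (1)²(0.1) + (5)²(0.3) + (6)²(0.2) + (8)²(0.1) + (9)²(0.1) = 29.3
Var(T) = E[T²] − (E[T])² = 29.3 − (4.5)² = 9.05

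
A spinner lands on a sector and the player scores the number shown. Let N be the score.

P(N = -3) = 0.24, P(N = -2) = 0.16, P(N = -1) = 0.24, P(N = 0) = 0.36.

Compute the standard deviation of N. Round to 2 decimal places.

1.18

E[N] = (-3)(0.24) + (-2)(0.16) + (-1)(0.24) + (0)(0.36) = -1.28
E[N²] = (-3)²(0.24) + (-2)²(0.16) + (-1)²(0.24) + (0)²(0.36) = 3.04
var(N) = E[N²] − (E[N])² = 3.04 − (-1.28)² = 1.4016
sd(N) = √1.4016 ≈ 1.18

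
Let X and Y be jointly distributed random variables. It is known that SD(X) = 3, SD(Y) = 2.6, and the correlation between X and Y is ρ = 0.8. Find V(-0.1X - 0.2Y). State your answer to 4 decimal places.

V(X) = (3)² = 9;  V(Y) = (2.6)² = 6.76
cov(X,Y) = ρ·SD(X)·SD(Y) = 0.8·3·2.6 = 6.24
V(-0.1X - 0.2Y) = (-0.1)²·V(X) + (-0.2)²·V(Y) + 2·(-0.1)·(-0.2)·cov(X,Y)
= 0.01·9 + 0.04·6.76 + 0.04·6.24 = 0.61

0.6100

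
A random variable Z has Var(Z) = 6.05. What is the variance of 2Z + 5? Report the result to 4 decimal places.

Var(2Z + 5) = (2)²·Var(Z) = 4·6.05 = 24.2

24.2000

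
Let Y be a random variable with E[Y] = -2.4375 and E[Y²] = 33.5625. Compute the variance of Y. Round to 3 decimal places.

Var(Y) = 33.5625 − (-2.4375)² = 27.62109375

27.621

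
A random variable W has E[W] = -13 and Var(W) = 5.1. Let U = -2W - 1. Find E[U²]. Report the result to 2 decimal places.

645.40

E[-2W - 1] = -2·-13 − 1 = 25
Var(-2W - 1) = (-2)²·5.1 = 20.4
E[U²] = Var(U) + (E[U])² = 20.4 + (25)² = 645.4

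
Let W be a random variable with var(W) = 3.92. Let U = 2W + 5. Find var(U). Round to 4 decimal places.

var(2W + 5) = (2)²·var(W) = 4·3.92 = 15.68

15.6800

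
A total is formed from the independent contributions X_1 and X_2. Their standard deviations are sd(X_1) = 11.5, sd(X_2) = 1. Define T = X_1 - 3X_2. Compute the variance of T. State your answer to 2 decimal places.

Var(X_1) = 132.25, Var(X_2) = 1
By independence, Var(T) = (1)²Var(X_1) + (-3)²Var(X_2)
= (1)²·132.25 + (-3)²·1 = 141.25

141.25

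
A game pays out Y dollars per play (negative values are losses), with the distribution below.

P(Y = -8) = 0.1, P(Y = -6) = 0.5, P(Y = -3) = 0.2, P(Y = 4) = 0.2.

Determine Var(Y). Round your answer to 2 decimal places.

E[Y] = (-8)(0.1) + (-6)(0.5) + (-3)(0.2) + (4)(0.2) = -3.6
E[Y²] = (-8)²(0.1) + (-6)²(0.5) + (-3)²(0.2) + (4)²(0.2) = 29.4
Var(Y) = E[Y²] − (E[Y])² = 29.4 − (-3.6)² = 16.44

16.44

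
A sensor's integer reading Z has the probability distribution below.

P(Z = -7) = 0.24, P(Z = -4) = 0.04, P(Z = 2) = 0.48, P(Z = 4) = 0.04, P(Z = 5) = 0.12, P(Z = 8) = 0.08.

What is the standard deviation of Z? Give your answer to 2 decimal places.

4.78

E[Z] = (-7)(0.24) + (-4)(0.04) + (2)(0.48) + (4)(0.04) + (5)(0.12) + (8)(0.08) = 0.52
E[Z²] = (-7)²(0.24) + (-4)²(0.04) + (2)²(0.48) + (4)²(0.04) + (5)²(0.12) + (8)²(0.08) = 23.08
Var(Z) = E[Z²] − (E[Z])² = 23.08 − (0.52)² = 22.8096
SD(Z) = √22.8096 ≈ 4.78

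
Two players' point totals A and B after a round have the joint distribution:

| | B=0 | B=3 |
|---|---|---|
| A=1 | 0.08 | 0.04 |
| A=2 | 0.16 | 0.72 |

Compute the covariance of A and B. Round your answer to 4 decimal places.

0.1536

E[A] = 1.88,  E[B] = 2.28
E[AB] = 4.44
Cov(A,B) = E[AB] − E[A]E[B] = 4.44 − (1.88)(2.28) = 0.1536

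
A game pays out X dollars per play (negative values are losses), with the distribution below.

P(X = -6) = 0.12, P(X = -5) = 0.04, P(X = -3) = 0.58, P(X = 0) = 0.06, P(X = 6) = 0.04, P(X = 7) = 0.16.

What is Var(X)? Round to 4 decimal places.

18.1300

E[X] = (-6)(0.12) + (-5)(0.04) + (-3)(0.58) + (0)(0.06) + (6)(0.04) + (7)(0.16) = -1.3
E[X²] = (-6)²(0.12) + (-5)²(0.04) + (-3)²(0.58) + (0)²(0.06) + (6)²(0.04) + (7)²(0.16) = 19.82
Var(X) = E[X²] − (E[X])² = 19.82 − (-1.3)² = 18.13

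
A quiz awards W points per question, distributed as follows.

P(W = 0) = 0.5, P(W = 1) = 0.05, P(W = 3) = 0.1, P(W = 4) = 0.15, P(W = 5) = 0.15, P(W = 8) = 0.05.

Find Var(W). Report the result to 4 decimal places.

E[W] = (0)(0.5) + (1)(0.05) + (3)(0.1) + (4)(0.15) + (5)(0.15) + (8)(0.05) = 2.1
E[W²] = (0)²(0.5) + (1)²(0.05) + (3)²(0.1) + (4)²(0.15) + (5)²(0.15) + (8)²(0.05) = 10.3
Var(W) = E[W²] − (E[W])² = 10.3 − (2.1)² = 5.89

5.8900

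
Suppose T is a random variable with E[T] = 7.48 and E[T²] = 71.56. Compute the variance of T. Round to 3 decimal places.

Var(T) = 71.56 − (7.48)² = 15.6096

15.610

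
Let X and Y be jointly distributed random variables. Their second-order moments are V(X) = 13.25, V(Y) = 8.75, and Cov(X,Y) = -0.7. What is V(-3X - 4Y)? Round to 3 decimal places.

242.450

V(-3X - 4Y) = (-3)²·V(X) + (-4)²·V(Y) + 2·(-3)·(-4)·Cov(X,Y)
= 9·13.25 + 16·8.75 + 24·-0.7 = 242.45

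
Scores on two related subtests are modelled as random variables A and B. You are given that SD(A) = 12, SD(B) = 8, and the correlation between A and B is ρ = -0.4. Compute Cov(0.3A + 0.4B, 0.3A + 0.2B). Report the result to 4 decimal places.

Var(A) = (12)² = 144;  Var(B) = (8)² = 64
Cov(A,B) = ρ·SD(A)·SD(B) = -0.4·12·8 = -38.4
Cov(0.3A + 0.4B, 0.3A + 0.2B) = (0.3)(0.3)Var(A) + (0.4)(0.2)Var(B) + [(0.3)(0.2) + (0.4)(0.3)]Cov(A,B)
= 0.09·144 + 0.08·64 + 0.18·-38.4 = 11.168

11.1680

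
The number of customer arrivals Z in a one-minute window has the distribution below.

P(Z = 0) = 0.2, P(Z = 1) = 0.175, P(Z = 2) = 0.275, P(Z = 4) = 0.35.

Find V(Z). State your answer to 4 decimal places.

E[Z] = (0)(0.2) + (1)(0.175) + (2)(0.275) + (4)(0.35) = 2.125
E[Z²] = (0)²(0.2) + (1)²(0.175) + (2)²(0.275) + (4)²(0.35) = 6.875
V(Z) = E[Z²] − (E[Z])² = 6.875 − (2.125)² = 2.359375

2.3594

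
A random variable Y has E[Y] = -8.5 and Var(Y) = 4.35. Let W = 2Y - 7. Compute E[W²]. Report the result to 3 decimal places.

E[2Y - 7] = 2·-8.5 − 7 = -24
Var(2Y - 7) = (2)²·4.35 = 17.4
E[W²] = Var(W) + (E[W])² = 17.4 + (-24)² = 593.4

593.400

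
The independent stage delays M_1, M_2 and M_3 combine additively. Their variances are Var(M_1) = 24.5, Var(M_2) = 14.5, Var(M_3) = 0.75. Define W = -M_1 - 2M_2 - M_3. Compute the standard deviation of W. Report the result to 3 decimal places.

9.124

By independence, Var(W) = (-1)²Var(M_1) + (-2)²Var(M_2) + (-1)²Var(M_3)
= (-1)²·24.5 + (-2)²·14.5 + (-1)²·0.75 = 83.25
σ(W) = √83.25 ≈ 9.124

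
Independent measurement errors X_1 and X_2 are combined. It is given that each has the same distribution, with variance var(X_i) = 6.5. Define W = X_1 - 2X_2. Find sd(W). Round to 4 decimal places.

By independence, var(W) = (1)²var(X_1) + (-2)²var(X_2)
= (1)²·6.5 + (-2)²·6.5 = 32.5
sd(W) = √32.5 ≈ 5.7009

5.7009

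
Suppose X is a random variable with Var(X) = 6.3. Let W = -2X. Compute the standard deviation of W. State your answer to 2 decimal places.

Var(-2X) = (-2)²·6.3 = 25.2
sd(W) = √25.2 ≈ 5.02

5.02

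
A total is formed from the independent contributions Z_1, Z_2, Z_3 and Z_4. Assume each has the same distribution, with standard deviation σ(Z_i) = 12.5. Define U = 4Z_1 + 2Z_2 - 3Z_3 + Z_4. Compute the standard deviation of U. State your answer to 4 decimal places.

Var(Z_i) = (12.5)² = 156.25
By independence, Var(U) = (4)²Var(Z_1) + (2)²Var(Z_2) + (-3)²Var(Z_3) + (1)²Var(Z_4)
= (4)²·156.25 + (2)²·156.25 + (-3)²·156.25 + (1)²·156.25 = 4687.5
σ(U) = √4687.5 ≈ 68.4653

68.4653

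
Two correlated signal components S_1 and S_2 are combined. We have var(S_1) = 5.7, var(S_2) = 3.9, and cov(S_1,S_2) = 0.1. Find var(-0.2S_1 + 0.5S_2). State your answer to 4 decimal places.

var(-0.2S_1 + 0.5S_2) = (-0.2)²·var(S_1) + (0.5)²·var(S_2) + 2·(-0.2)·(0.5)·cov(S_1,S_2)
= 0.04·5.7 + 0.25·3.9 + -0.2·0.1 = 1.183

1.1830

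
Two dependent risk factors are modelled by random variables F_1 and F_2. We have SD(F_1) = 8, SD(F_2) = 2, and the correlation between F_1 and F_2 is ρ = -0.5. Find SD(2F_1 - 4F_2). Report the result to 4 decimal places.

var(F_1) = (8)² = 64;  var(F_2) = (2)² = 4
Cov(F_1,F_2) = ρ·SD(F_1)·SD(F_2) = -0.5·8·2 = -8
var(2F_1 - 4F_2) = (2)²·var(F_1) + (-4)²·var(F_2) + 2·(2)·(-4)·Cov(F_1,F_2)
= 4·64 + 16·4 + -16·-8 = 448
SD(2F_1 - 4F_2) = √448 ≈ 21.1660

21.1660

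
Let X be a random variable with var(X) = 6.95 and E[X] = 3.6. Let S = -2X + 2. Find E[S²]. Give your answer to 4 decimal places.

54.8400

E[-2X + 2] = -2·3.6 + 2 = -5.2
var(-2X + 2) = (-2)²·6.95 = 27.8
E[S²] = var(S) + (E[S])² = 27.8 + (-5.2)² = 54.84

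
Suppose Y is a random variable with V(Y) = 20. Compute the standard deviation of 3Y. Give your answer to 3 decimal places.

13.416

V(3Y) = (3)²·20 = 180
SD(3Y) = √180 ≈ 13.416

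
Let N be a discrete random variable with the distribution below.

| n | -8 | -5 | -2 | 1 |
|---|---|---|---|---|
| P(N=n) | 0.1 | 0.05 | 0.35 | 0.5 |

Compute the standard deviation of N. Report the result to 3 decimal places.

2.826

E[N] = (-8)(0.1) + (-5)(0.05) + (-2)(0.35) + (1)(0.5) = -1.25
E[N²] = (-8)²(0.1) + (-5)²(0.05) + (-2)²(0.35) + (1)²(0.5) = 9.55
Var(N) = E[N²] − (E[N])² = 9.55 − (-1.25)² = 7.9875
SD(N) = √7.9875 ≈ 2.826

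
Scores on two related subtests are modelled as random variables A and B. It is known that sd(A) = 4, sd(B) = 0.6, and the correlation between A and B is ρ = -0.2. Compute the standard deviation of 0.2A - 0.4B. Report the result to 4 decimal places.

V(A) = (4)² = 16;  V(B) = (0.6)² = 0.36
cov(A,B) = ρ·sd(A)·sd(B) = -0.2·4·0.6 = -0.48
V(0.2A - 0.4B) = (0.2)²·V(A) + (-0.4)²·V(B) + 2·(0.2)·(-0.4)·cov(A,B)
= 0.04·16 + 0.16·0.36 + -0.16·-0.48 = 0.7744
sd(0.2A - 0.4B) = √0.7744 ≈ 0.8800

0.8800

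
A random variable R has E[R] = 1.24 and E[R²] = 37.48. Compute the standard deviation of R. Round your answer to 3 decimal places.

var(R) = 37.48 − (1.24)² = 35.9424
σ(R) = √35.9424 ≈ 5.995

5.995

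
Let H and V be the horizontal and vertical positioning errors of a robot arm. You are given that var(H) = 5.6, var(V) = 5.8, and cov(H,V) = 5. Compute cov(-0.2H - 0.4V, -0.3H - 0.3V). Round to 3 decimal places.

1.932

cov(-0.2H - 0.4V, -0.3H - 0.3V) = (-0.2)(-0.3)var(H) + (-0.4)(-0.3)var(V) + [(-0.2)(-0.3) + (-0.4)(-0.3)]cov(H,V)
= 0.06·5.6 + 0.12·5.8 + 0.18·5 = 1.932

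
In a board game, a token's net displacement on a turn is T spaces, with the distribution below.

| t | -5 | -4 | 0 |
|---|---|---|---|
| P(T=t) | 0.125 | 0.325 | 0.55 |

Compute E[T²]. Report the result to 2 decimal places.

E[T²] = (-5)²(0.125) + (-4)²(0.325) + (0)²(0.55) = 8.325

8.33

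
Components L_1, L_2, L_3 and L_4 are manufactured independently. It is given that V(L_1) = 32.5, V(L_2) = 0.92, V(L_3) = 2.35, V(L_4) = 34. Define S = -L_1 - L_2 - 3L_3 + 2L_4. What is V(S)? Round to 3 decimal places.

By independence, V(S) = (-1)²V(L_1) + (-1)²V(L_2) + (-3)²V(L_3) + (2)²V(L_4)
= (-1)²·32.5 + (-1)²·0.92 + (-3)²·2.35 + (2)²·34 = 190.57

190.570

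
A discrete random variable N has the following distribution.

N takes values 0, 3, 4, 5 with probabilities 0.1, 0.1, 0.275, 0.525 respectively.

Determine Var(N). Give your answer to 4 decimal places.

2.2244

E[N] = (0)(0.1) + (3)(0.1) + (4)(0.275) + (5)(0.525) = 4.025
E[N²] = (0)²(0.1) + (3)²(0.1) + (4)²(0.275) + (5)²(0.525) = 18.425
Var(N) = E[N²] − (E[N])² = 18.425 − (4.025)² = 2.224375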